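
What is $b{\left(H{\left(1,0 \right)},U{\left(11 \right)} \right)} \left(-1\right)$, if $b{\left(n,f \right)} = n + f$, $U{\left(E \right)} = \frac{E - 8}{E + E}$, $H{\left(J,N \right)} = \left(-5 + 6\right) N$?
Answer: $- \frac{3}{22} \approx -0.13636$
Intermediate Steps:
$H{\left(J,N \right)} = N$ ($H{\left(J,N \right)} = 1 N = N$)
$U{\left(E \right)} = \frac{-8 + E}{2 E}$
$b{\left(n,f \right)} = f + n$
$b{\left(H{\left(1,0 \right)},U{\left(11 \right)} \right)} \left(-1\right) = \left(\frac{-8 + 11}{2 \cdot 11} + 0\right) \left(-1\right) = \left(\frac{1}{2} \cdot \frac{1}{11} \cdot 3 + 0\right) \left(-1\right) = \left(\frac{3}{22} + 0\right) \left(-1\right) = \frac{3}{22} \left(-1\right) = - \frac{3}{22}$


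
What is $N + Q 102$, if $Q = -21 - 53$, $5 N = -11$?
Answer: $- \frac{37751}{5} \approx -7550.2$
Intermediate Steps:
$N = - \frac{11}{5}$ ($N = \frac{1}{5} \left(-11\right) = - \frac{11}{5} \approx -2.2$)
$Q = -74$
$N + Q 102 = - \frac{11}{5} - 7548 = - \frac{37751}{5}$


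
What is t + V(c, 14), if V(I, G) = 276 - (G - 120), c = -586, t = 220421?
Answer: 220803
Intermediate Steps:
V(I, G) = 396 - G (V(I, G) = 276 - (-120 + G) = 276 + (120 - G) = 396 - G)
t + V(c, 14) = 220421 + (396 - 1*14) = 220421 + (396 - 14) = 220421 + 382 = 220803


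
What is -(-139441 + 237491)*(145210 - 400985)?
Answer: 25078738750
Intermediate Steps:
-(-139441 + 237491)*(145210 - 400985) = -98050*(-255775) = -1*(-25078738750) = 25078738750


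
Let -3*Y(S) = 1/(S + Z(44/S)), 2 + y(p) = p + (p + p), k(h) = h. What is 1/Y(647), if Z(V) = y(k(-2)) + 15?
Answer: -1962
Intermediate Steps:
y(p) = -2 + 3*p (y(p) = -2 + (p + (p + p)) = -2 + (p + 2*p) = -2 + 3*p)
Z(V) = 7 (Z(V) = (-2 + 3*(-2)) + 15 = (-2 - 6) + 15 = -8 + 15 = 7)
Y(S) = -1/(3*(7 + S)) (Y(S) = -1/(3*(S + 7)) = -1/(3*(7 + S)))
1/Y(647) = 1/(-1/(21 + 3*647)) = 1/(-1/(21 + 1941)) = 1/(-1/1962) = -1962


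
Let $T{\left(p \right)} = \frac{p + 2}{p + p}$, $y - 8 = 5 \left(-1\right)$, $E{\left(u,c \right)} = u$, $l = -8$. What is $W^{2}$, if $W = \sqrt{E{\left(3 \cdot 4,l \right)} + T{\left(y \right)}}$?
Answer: $\frac{77}{6} \approx 12.833$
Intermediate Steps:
$y = 3$ ($y = 8 + 5 \left(-1\right) = 8 - 5 = 3$)
$T{\left(p \right)} = \frac{2 + p}{2 p}$
$W = \frac{\sqrt{462}}{6}$ ($W = \sqrt{3 \cdot 4 + \frac{2 + 3}{2 \cdot 3}} = \sqrt{12 + \frac{1}{2} \cdot \frac{1}{3} \cdot 5} = \sqrt{12 + \frac{5}{6}} = \sqrt{\frac{77}{6}} = \frac{\sqrt{462}}{6} \approx 3.5824$)
$W^{2} = \left(\frac{\sqrt{462}}{6}\right)^{2} = \frac{77}{6}$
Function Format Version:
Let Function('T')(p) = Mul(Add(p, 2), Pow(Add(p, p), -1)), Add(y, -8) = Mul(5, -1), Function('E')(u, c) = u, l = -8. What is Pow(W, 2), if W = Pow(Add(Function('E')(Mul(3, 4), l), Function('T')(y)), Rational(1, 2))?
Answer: Rational(77, 6) ≈ 12.833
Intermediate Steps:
y = 3 (y = Add(8, Mul(5, -1)) = Add(8, -5) = 3)
Function('T')(p) = Mul(Rational(1, 2), Pow(p, -1), Add(2, p)) (Function('T')(p) = Mul(Add(2, p), Pow(Mul(2, p), -1)) = Mul(Add(2, p), Mul(Rational(1, 2), Pow(p, -1))) = Mul(Rational(1, 2), Pow(p, -1), Add(2, p)))
W = Mul(Rational(1, 6), Pow(462, Rational(1, 2))) (W = Pow(Add(Mul(3, 4), Mul(Rational(1, 2), Pow(3, -1), Add(2, 3))), Rational(1, 2)) = Pow(Add(12, Mul(Rational(1, 2), Rational(1, 3), 5)), Rational(1, 2)) = Pow(Add(12, Rational(5, 6)), Rational(1, 2)) = Pow(Rational(77, 6), Rational(1, 2)) = Mul(Rational(1, 6), Pow(462, Rational(1, 2))) ≈ 3.5824)
Pow(W, 2) = Pow(Mul(Rational(1, 6), Pow(462, Rational(1, 2))), 2) = Rational(77, 6)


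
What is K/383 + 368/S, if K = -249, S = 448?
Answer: 1837/10724 ≈ 0.17130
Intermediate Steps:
K/383 + 368/S = -249/383 + 368/448 = -249*1/383 + 368*(1/448) = -249/383 + 23/28 = 1837/10724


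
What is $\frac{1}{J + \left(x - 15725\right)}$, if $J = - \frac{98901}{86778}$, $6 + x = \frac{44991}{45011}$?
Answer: $- \frac{144665354}{2275750957993} \approx -6.3568 \cdot 10^{-5}$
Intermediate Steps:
$x = - \frac{225075}{45011}$ ($x = -6 + \frac{44991}{45011} = - \frac{225075}{45011} \approx -5.0004$)
$J = - \frac{3663}{3214}$ ($J = \left(-98901\right) \frac{1}{86778} = - \frac{3663}{3214} \approx -1.1397$)
$\frac{1}{J + \left(x - 15725\right)} = \frac{1}{- \frac{3663}{3214} - \frac{708023050}{45011}} = \frac{1}{- \frac{2275750957993}{144665354}} = - \frac{144665354}{2275750957993}$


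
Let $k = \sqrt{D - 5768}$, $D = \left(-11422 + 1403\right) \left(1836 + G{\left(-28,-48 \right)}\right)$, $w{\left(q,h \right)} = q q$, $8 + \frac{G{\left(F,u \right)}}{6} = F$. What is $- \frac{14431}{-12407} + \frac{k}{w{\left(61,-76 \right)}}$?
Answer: $\frac{14431}{12407} + \frac{2 i \sqrt{4059137}}{3721} \approx 1.1631 + 1.0829 i$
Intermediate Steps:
$G{\left(F,u \right)} = -48 + 6 F$
$w{\left(q,h \right)} = q^{2}$
$D = -16230780$ ($D = \left(-11422 + 1403\right) \left(1836 + \left(-48 + 6 \left(-28\right)\right)\right) = - 10019 \left(1836 - 216\right) = \left(-10019\right) 1620 = -16230780$)
$k = 2 i \sqrt{4059137}$ ($k = \sqrt{-16230780 - 5768} = \sqrt{-16236548} = 2 i \sqrt{4059137} \approx 4029.5 i$)
$- \frac{14431}{-12407} + \frac{k}{w{\left(61,-76 \right)}} = - \frac{14431}{-12407} + \frac{2 i \sqrt{4059137}}{61^{2}} = \left(-14431\right) \left(- \frac{1}{12407}\right) + \frac{2 i \sqrt{4059137}}{3721} = \frac{14431}{12407} + 2 i \sqrt{4059137} \cdot \frac{1}{3721} = \frac{14431}{12407} + \frac{2 i \sqrt{4059137}}{3721}$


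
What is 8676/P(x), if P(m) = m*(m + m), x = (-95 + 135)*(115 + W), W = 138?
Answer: 2169/51207200 ≈ 4.2357e-5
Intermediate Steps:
x = 10120 (x = (-95 + 135)*(115 + 138) = 40*253 = 10120)
P(m) = 2*m**2 (P(m) = m*(2*m) = 2*m**2)
8676/P(x) = 8676/((2*10120**2)) = 8676/((2*102414400)) = 8676/204828800 = 8676*(1/204828800) = 2169/51207200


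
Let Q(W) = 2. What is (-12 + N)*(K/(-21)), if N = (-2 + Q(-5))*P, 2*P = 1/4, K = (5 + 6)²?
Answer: 484/7 ≈ 69.143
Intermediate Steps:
K = 121 (K = 11² = 121)
P = ⅛ (P = (½)/4 = (½)*(¼) = ⅛ ≈ 0.12500)
N = 0 (N = (-2 + 2)*(⅛) = 0*(⅛) = 0)
(-12 + N)*(K/(-21)) = (-12 + 0)*(121/(-21)) = -1452*(-1)/21 = -12*(-121/21) = 484/7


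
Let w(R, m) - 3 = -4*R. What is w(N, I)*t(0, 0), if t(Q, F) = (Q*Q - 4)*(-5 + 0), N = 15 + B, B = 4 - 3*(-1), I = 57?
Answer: -1700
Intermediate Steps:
B = 7 (B = 4 + 3 = 7)
N = 22 (N = 15 + 7 = 22)
t(Q, F) = 20 - 5*Q² (t(Q, F) = (Q² - 4)*(-5) = (-4 + Q²)*(-5) = 20 - 5*Q²)
w(R, m) = 3 - 4*R
w(N, I)*t(0, 0) = (3 - 4*22)*(20 - 5*0²) = (3 - 88)*(20 - 5*0) = -85*(20 + 0) = -85*20 = -1700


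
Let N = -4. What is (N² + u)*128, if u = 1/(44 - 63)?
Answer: 38784/19 ≈ 2041.3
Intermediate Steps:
u = -1/19 (u = 1/(-19) = -1/19 ≈ -0.052632)
(N² + u)*128 = ((-4)² - 1/19)*128 = (16 - 1/19)*128 = (303/19)*128 = 38784/19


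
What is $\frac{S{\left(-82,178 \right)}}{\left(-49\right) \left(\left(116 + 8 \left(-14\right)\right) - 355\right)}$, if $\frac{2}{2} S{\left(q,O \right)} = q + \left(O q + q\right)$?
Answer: $- \frac{1640}{1911} \approx -0.85819$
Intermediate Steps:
$S{\left(q,O \right)} = 2 q + O q$ ($S{\left(q,O \right)} = q + \left(O q + q\right) = q + \left(q + O q\right) = 2 q + O q$)
$\frac{S{\left(-82,178 \right)}}{\left(-49\right) \left(\left(116 + 8 \left(-14\right)\right) - 355\right)} = \frac{\left(-82\right) \left(2 + 178\right)}{\left(-49\right) \left(\left(116 + 8 \left(-14\right)\right) - 355\right)} = \frac{\left(-82\right) 180}{\left(-49\right) \left(\left(116 - 112\right) - 355\right)} = - \frac{14760}{\left(-49\right) \left(4 - 355\right)} = - \frac{14760}{\left(-49\right) \left(-351\right)} = - \frac{14760}{17199} = \left(-14760\right) \frac{1}{17199} = - \frac{1640}{1911}$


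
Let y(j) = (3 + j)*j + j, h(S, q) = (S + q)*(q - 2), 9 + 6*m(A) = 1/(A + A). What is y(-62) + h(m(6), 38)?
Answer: 9821/2 ≈ 4910.5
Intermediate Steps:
m(A) = -3/2 + 1/(12*A) (m(A) = -3/2 + 1/(6*(A + A)) = -3/2 + 1/(6*((2*A))) = -3/2 + (1/(2*A))/6 = -3/2 + 1/(12*A))
h(S, q) = (-2 + q)*(S + q) (h(S, q) = (S + q)*(-2 + q) = (-2 + q)*(S + q))
y(j) = j + j*(3 + j) (y(j) = j*(3 + j) + j = j + j*(3 + j))
y(-62) + h(m(6), 38) = -62*(4 - 62) + (38² - (1 - 18*6)/(6*6) - 2*38 + ((1/12)*(1 - 18*6)/6)*38) = -62*(-58) + (1444 - (1 - 108)/(6*6) - 76 + ((1/12)*(⅙)*(1 - 108))*38) = 3596 + (1444 - (-107)/(6*6) - 76 + ((1/12)*(⅙)*(-107))*38) = 3596 + (1444 - 2*(-107/72) - 76 - 107/72*38) = 3596 + (1444 + 107/36 - 76 - 2033/36) = 3596 + 2629/2 = 9821/2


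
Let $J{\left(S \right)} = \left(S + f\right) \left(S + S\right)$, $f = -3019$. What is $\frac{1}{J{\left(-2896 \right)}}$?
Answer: $\frac{1}{34259680} \approx 2.9189 \cdot 10^{-8}$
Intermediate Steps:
$J{\left(S \right)} = 2 S \left(-3019 + S\right)$ ($J{\left(S \right)} = \left(S - 3019\right) \left(S + S\right) = \left(-3019 + S\right) 2 S = 2 S \left(-3019 + S\right)$)
$\frac{1}{J{\left(-2896 \right)}} = \frac{1}{2 \left(-2896\right) \left(-3019 - 2896\right)} = \frac{1}{2 \left(-2896\right) \left(-5915\right)} = \frac{1}{34259680}$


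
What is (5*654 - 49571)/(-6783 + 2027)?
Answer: 46301/4756 ≈ 9.7353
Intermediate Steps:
(5*654 - 49571)/(-6783 + 2027) = (3270 - 49571)/(-4756) = -46301*(-1/4756) = 46301/4756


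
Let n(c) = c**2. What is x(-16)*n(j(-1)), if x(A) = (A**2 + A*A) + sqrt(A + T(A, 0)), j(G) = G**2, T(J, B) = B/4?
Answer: 512 + 4*I ≈ 512.0 + 4.0*I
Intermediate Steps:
T(J, B) = B/4 (T(J, B) = B*(1/4) = B/4)
x(A) = sqrt(A) + 2*A**2 (x(A) = (A**2 + A*A) + sqrt(A + (1/4)*0) = (A**2 + A**2) + sqrt(A + 0) = 2*A**2 + sqrt(A) = sqrt(A) + 2*A**2)
x(-16)*n(j(-1)) = (sqrt(-16) + 2*(-16)**2)*((-1)**2)**2 = (4*I + 2*256)*1**2 = (4*I + 512)*1 = (512 + 4*I)*1 = 512 + 4*I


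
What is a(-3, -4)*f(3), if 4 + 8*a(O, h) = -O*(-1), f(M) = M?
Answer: -21/8 ≈ -2.6250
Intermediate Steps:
a(O, h) = -½ + O/8 (a(O, h) = -½ + (-O*(-1))/8 = -½ + O/8)
a(-3, -4)*f(3) = (-½ + (⅛)*(-3))*3 = (-½ - 3/8)*3 = -7/8*3 = -21/8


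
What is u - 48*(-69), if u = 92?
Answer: 3404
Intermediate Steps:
u - 48*(-69) = 92 - 48*(-69) = 92 + 3312 = 3404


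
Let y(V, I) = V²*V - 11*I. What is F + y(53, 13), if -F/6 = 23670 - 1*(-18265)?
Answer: -102876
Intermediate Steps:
y(V, I) = V³ - 11*I
F = -251610 (F = -6*(23670 - 1*(-18265)) = -6*(23670 + 18265) = -6*41935 = -251610)
F + y(53, 13) = -251610 + (53³ - 11*13) = -251610 + (148877 - 143) = -251610 + 148734 = -102876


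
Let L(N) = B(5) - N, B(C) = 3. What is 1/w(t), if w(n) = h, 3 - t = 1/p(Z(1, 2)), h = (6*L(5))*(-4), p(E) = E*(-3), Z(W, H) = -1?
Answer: 1/48 ≈ 0.020833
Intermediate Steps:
p(E) = -3*E
L(N) = 3 - N
h = 48 (h = (6*(3 - 1*5))*(-4) = (6*(3 - 5))*(-4) = (6*(-2))*(-4) = -12*(-4) = 48)
t = 8/3 (t = 3 - 1/((-3*(-1))) = 3 - 1/3 = 8/3 ≈ 2.6667)
w(n) = 48
1/w(t) = 1/48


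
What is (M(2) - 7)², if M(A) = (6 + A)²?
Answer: 3249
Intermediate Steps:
(M(2) - 7)² = ((6 + 2)² - 7)² = (8² - 7)² = (64 - 7)² = 57² = 3249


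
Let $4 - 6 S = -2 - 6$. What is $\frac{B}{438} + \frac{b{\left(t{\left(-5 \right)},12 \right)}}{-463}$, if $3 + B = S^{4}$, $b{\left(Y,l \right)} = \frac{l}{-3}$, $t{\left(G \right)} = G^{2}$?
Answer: $\frac{7771}{202794} \approx 0.03832$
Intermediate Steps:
$b{\left(Y,l \right)} = - \frac{l}{3}$ ($b{\left(Y,l \right)} = l \left(- \frac{1}{3}\right) = - \frac{l}{3}$)
$S = 2$ ($S = \frac{2}{3} - \frac{-2 - 6}{6} = \frac{2}{3} - - \frac{4}{3} = \frac{2}{3} + \frac{4}{3} = 2$)
$B = 13$ ($B = -3 + 2^{4} = -3 + 16 = 13$)
$\frac{B}{438} + \frac{b{\left(t{\left(-5 \right)},12 \right)}}{-463} = \frac{13}{438} + \frac{\left(- \frac{1}{3}\right) 12}{-463} = 13 \cdot \frac{1}{438} - - \frac{4}{463} = \frac{13}{438} + \frac{4}{463} = \frac{7771}{202794}$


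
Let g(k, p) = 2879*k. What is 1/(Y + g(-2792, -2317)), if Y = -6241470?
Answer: -1/14279638 ≈ -7.0030e-8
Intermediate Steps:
1/(Y + g(-2792, -2317)) = 1/(-6241470 + 2879*(-2792)) = 1/(-6241470 - 8038168) = 1/(-14279638) = -1/14279638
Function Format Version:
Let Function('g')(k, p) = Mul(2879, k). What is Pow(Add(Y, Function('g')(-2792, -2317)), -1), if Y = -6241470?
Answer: Rational(-1, 14279638) ≈ -7.0030e-8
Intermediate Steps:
Pow(Add(Y, Function('g')(-2792, -2317)), -1) = Pow(Add(-6241470, Mul(2879, -2792)), -1) = Pow(Add(-6241470, -8038168), -1) = Pow(-14279638, -1) = Rational(-1, 14279638)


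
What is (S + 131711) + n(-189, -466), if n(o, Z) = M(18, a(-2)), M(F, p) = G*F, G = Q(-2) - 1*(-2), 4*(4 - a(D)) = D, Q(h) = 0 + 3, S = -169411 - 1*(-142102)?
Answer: 104492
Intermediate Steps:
S = -27309 (S = -169411 + 142102 = -27309)
Q(h) = 3
a(D) = 4 - D/4
G = 5 (G = 3 - 1*(-2) = 3 + 2 = 5)
M(F, p) = 5*F
n(o, Z) = 90 (n(o, Z) = 5*18 = 90)
(S + 131711) + n(-189, -466) = (-27309 + 131711) + 90 = 104402 + 90 = 104492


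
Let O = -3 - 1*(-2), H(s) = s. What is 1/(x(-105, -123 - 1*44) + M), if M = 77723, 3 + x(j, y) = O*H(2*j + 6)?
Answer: 1/77924 ≈ 1.2833e-5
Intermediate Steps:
O = -1 (O = -3 + 2 = -1)
x(j, y) = -9 - 2*j (x(j, y) = -3 - (2*j + 6) = -3 - (6 + 2*j) = -3 + (-6 - 2*j) = -9 - 2*j)
1/(x(-105, -123 - 1*44) + M) = 1/((-9 - 2*(-105)) + 77723) = 1/((-9 + 210) + 77723) = 1/(201 + 77723) = 1/77924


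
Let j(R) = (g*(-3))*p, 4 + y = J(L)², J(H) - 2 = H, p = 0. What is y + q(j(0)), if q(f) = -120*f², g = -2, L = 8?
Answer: 96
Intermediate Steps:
J(H) = 2 + H
y = 96 (y = -4 + (2 + 8)² = -4 + 10² = -4 + 100 = 96)
j(R) = 0 (j(R) = -2*(-3)*0 = 6*0 = 0)
y + q(j(0)) = 96 - 120*0² = 96 - 120*0 = 96 + 0 = 96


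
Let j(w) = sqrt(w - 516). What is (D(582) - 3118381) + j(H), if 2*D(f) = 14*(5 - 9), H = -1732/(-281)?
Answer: -3118409 + 44*I*sqrt(20794)/281 ≈ -3.1184e+6 + 22.58*I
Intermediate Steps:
H = 1732/281 (H = -1732*(-1/281) = 1732/281 ≈ 6.1637)
D(f) = -28 (D(f) = (14*(5 - 9))/2 = (14*(-4))/2 = (1/2)*(-56) = -28)
j(w) = sqrt(-516 + w)
(D(582) - 3118381) + j(H) = (-28 - 3118381) + sqrt(-516 + 1732/281) = -3118409 + sqrt(-143264/281) = -3118409 + 44*I*sqrt(20794)/281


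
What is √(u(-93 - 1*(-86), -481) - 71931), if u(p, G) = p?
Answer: I*√71938 ≈ 268.21*I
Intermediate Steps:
√(u(-93 - 1*(-86), -481) - 71931) = √((-93 - 1*(-86)) - 71931) = √((-93 + 86) - 71931) = √(-7 - 71931) = √(-71938) = I*√71938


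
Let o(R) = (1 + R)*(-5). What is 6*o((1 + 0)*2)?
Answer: -90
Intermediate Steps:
o(R) = -5 - 5*R
6*o((1 + 0)*2) = 6*(-5 - 5*(1 + 0)*2) = 6*(-5 - 5*2) = 6*(-5 - 10) = 6*(-15) = -90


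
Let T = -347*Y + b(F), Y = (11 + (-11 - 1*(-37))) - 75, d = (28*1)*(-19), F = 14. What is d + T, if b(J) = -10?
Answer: 12644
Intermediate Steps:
d = -532 (d = 28*(-19) = -532)
Y = -38 (Y = (11 + (-11 + 37)) - 75 = (11 + 26) - 75 = 37 - 75 = -38)
T = 13176 (T = -347*(-38) - 10 = 13186 - 10 = 13176)
d + T = -532 + 13176 = 12644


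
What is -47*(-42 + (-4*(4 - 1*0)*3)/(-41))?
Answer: 78678/41 ≈ 1919.0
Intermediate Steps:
-47*(-42 + (-4*(4 - 1*0)*3)/(-41)) = -47*(-42 + (-4*(4 + 0)*3)*(-1/41)) = -47*(-42 + (-4*4*3)*(-1/41)) = -47*(-42 - 16*3*(-1/41)) = -47*(-42 - 48*(-1/41)) = -47*(-42 + 48/41) = -47*(-1674/41) = 78678/41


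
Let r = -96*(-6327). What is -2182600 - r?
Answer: -2789992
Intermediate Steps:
r = 607392
-2182600 - r = -2182600 - 1*607392 = -2182600 - 607392 = -2789992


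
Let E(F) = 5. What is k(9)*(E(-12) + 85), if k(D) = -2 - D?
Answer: -990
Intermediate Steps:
k(9)*(E(-12) + 85) = (-2 - 1*9)*(5 + 85) = (-2 - 9)*90 = -11*90 = -990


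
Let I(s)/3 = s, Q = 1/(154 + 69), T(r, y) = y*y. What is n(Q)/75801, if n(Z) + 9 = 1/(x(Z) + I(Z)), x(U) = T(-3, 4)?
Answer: -31916/270685371 ≈ -0.00011791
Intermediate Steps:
T(r, y) = y²
Q = 1/223 ≈ 0.0044843
x(U) = 16 (x(U) = 4² = 16)
I(s) = 3*s
n(Z) = -9 + 1/(16 + 3*Z)
n(Q)/75801 = ((-143 - 27*1/223)/(16 + 3*(1/223)))/75801 = ((-143 - 27/223)/(16 + 3/223))*(1/75801) = (-31916/223/(3571/223))*(1/75801) = ((223/3571)*(-31916/223))*(1/75801) = -31916/3571*1/75801 = -31916/270685371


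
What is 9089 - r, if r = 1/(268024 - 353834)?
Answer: 779927091/85810 ≈ 9089.0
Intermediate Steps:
r = -1/85810 (r = 1/(-85810) = -1/85810 ≈ -1.1654e-5)
9089 - r = 9089 - 1*(-1/85810) = 9089 + 1/85810 = 779927091/85810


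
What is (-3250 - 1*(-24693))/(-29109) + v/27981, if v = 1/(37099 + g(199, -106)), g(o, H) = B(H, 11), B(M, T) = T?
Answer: -7421957722007/10075351751730 ≈ -0.73664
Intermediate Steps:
g(o, H) = 11
v = 1/37110 (v = 1/(37099 + 11) = 1/37110 ≈ 2.6947e-5)
(-3250 - 1*(-24693))/(-29109) + v/27981 = (-3250 - 1*(-24693))/(-29109) + (1/37110)/27981 = (-3250 + 24693)*(-1/29109) + (1/37110)*(1/27981) = 21443*(-1/29109) + 1/1038374910 = -21443/29109 + 1/1038374910 = -7421957722007/10075351751730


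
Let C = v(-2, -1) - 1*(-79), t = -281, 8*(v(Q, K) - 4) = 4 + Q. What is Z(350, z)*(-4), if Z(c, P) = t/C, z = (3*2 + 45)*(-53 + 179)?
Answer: 4496/333 ≈ 13.501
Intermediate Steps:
v(Q, K) = 9/2 + Q/8 (v(Q, K) = 4 + (4 + Q)/8 = 4 + (1/2 + Q/8) = 9/2 + Q/8)
C = 333/4 (C = (9/2 + (1/8)*(-2)) - 1*(-79) = (9/2 - 1/4) + 79 = 17/4 + 79 = 333/4 ≈ 83.250)
z = 6426 (z = (6 + 45)*126 = 51*126 = 6426)
Z(c, P) = -1124/333 (Z(c, P) = -281/333/4 = -281*4/333 = -1124/333)
Z(350, z)*(-4) = -1124/333*(-4) = 4496/333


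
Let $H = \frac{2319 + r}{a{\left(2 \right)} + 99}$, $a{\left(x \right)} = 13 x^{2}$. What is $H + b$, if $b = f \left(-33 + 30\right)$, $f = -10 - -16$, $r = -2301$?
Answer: $- \frac{2700}{151} \approx -17.881$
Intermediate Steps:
$f = 6$ ($f = -10 + 16 = 6$)
$H = \frac{18}{151}$ ($H = \frac{2319 - 2301}{13 \cdot 2^{2} + 99} = \frac{18}{13 \cdot 4 + 99} = \frac{18}{52 + 99} = \frac{18}{151} \approx 0.11921$)
$b = -18$ ($b = 6 \left(-33 + 30\right) = 6 \left(-3\right) = -18$)
$H + b = \frac{18}{151} - 18 = - \frac{2700}{151}$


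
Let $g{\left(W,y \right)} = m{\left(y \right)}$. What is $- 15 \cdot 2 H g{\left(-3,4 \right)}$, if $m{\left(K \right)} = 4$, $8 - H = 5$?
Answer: $-360$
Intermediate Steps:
$H = 3$ ($H = 8 - 5 = 3$)
$g{\left(W,y \right)} = 4$
$- 15 \cdot 2 H g{\left(-3,4 \right)} = - 15 \cdot 2 \cdot 3 \cdot 4 = \left(-15\right) 6 \cdot 4 = \left(-90\right) 4 = -360$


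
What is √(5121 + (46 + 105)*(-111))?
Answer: 2*I*√2910 ≈ 107.89*I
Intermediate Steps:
√(5121 + (46 + 105)*(-111)) = √(5121 + 151*(-111)) = √(5121 - 16761) = √(-11640) = 2*I*√2910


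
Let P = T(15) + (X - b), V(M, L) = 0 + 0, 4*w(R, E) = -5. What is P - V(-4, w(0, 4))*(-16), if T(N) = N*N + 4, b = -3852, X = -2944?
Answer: 1137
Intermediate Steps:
w(R, E) = -5/4 (w(R, E) = (¼)*(-5) = -5/4)
T(N) = 4 + N² (T(N) = N² + 4 = 4 + N²)
V(M, L) = 0
P = 1137 (P = (4 + 15²) + (-2944 - 1*(-3852)) = (4 + 225) + (-2944 + 3852) = 229 + 908 = 1137)
P - V(-4, w(0, 4))*(-16) = 1137 - 0*(-16) = 1137 - 0 = 1137 - 1*0 = 1137 + 0 = 1137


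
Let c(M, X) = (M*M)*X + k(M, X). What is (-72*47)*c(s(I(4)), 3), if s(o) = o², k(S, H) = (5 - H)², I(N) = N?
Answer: -2612448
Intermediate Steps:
c(M, X) = (-5 + X)² + X*M² (c(M, X) = (M*M)*X + (-5 + X)² = M²*X + (-5 + X)² = X*M² + (-5 + X)² = (-5 + X)² + X*M²)
(-72*47)*c(s(I(4)), 3) = (-72*47)*((-5 + 3)² + 3*(4²)²) = -3384*((-2)² + 3*16²) = -3384*(4 + 3*256) = -3384*(4 + 768) = -3384*772 = -2612448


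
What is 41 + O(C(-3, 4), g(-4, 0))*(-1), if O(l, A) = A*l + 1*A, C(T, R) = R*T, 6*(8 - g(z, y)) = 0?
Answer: 129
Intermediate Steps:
g(z, y) = 8 (g(z, y) = 8 - ⅙*0 = 8 + 0 = 8)
O(l, A) = A + A*l (O(l, A) = A*l + A = A + A*l)
41 + O(C(-3, 4), g(-4, 0))*(-1) = 41 + (8*(1 + 4*(-3)))*(-1) = 41 + (8*(1 - 12))*(-1) = 41 + (8*(-11))*(-1) = 41 - 88*(-1) = 41 + 88 = 129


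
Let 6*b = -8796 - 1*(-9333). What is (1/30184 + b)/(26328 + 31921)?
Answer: 2701469/1758187816 ≈ 0.0015365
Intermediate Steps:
b = 179/2 (b = (-8796 - 1*(-9333))/6 = (-8796 + 9333)/6 = (⅙)*537 = 179/2 ≈ 89.500)
(1/30184 + b)/(26328 + 31921) = (1/30184 + 179/2)/(26328 + 31921) = (1/30184 + 179/2)/58249 = (2701469/30184)*(1/58249) = 2701469/1758187816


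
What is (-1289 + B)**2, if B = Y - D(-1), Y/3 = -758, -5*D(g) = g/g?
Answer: 317338596/25 ≈ 1.2694e+7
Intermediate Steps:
D(g) = -1/5 (D(g) = -g/(5*g) = -1/5*1 = -1/5)
Y = -2274 (Y = 3*(-758) = -2274)
B = -11369/5 (B = -2274 - 1*(-1/5) = -2274 + 1/5 = -11369/5 ≈ -2273.8)
(-1289 + B)**2 = (-1289 - 11369/5)**2 = (-17814/5)**2 = 317338596/25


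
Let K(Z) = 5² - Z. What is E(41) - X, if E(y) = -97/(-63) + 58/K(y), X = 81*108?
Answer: -4410043/504 ≈ -8750.1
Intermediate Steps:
K(Z) = 25 - Z
X = 8748
E(y) = 97/63 + 58/(25 - y) (E(y) = -97/(-63) + 58/(25 - y) = -97*(-1/63) + 58/(25 - y) = 97/63 + 58/(25 - y))
E(41) - X = (-6079 + 97*41)/(63*(-25 + 41)) - 1*8748 = (1/63)*(-6079 + 3977)/16 - 8748 = (1/63)*(1/16)*(-2102) - 8748 = -1051/504 - 8748 = -4410043/504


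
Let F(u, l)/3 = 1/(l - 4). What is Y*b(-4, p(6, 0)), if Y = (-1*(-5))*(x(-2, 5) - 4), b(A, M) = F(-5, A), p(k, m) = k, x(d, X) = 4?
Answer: 0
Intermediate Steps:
F(u, l) = 3/(-4 + l) (F(u, l) = 3/(l - 4) = 3/(-4 + l))
b(A, M) = 3/(-4 + A)
Y = 0 (Y = (-1*(-5))*(4 - 4) = 5*0 = 0)
Y*b(-4, p(6, 0)) = 0*(3/(-4 - 4)) = 0*(3/(-8)) = 0*(3*(-1/8)) = 0*(-3/8) = 0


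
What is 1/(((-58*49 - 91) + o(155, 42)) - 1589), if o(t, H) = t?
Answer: -1/4367 ≈ -0.00022899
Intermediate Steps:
1/(((-58*49 - 91) + o(155, 42)) - 1589) = 1/(((-58*49 - 91) + 155) - 1589) = 1/(((-2842 - 91) + 155) - 1589) = 1/((-2933 + 155) - 1589) = 1/(-2778 - 1589) = 1/(-4367) = -1/4367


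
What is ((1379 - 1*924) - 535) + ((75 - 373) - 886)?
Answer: -1264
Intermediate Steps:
((1379 - 1*924) - 535) + ((75 - 373) - 886) = ((1379 - 924) - 535) + (-298 - 886) = (455 - 535) - 1184 = -80 - 1184 = -1264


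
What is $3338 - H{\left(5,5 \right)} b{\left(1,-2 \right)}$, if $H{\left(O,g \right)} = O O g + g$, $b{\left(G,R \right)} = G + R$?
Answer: $3468$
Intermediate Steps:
$H{\left(O,g \right)} = g + g O^{2}$ ($H{\left(O,g \right)} = O^{2} g + g = g O^{2} + g = g + g O^{2}$)
$3338 - H{\left(5,5 \right)} b{\left(1,-2 \right)} = 3338 - 5 \left(1 + 5^{2}\right) \left(1 - 2\right) = 3338 - 5 \left(1 + 25\right) \left(-1\right) = 3338 - 5 \cdot 26 \left(-1\right) = 3338 - 130 \left(-1\right) = 3338 - -130 = 3338 + 130 = 3468$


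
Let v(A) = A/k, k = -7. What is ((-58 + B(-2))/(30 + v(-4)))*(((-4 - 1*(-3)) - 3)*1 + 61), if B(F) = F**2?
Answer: -10773/107 ≈ -100.68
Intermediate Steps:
v(A) = -A/7 (v(A) = A/(-7) = A*(-1/7) = -A/7)
((-58 + B(-2))/(30 + v(-4)))*(((-4 - 1*(-3)) - 3)*1 + 61) = ((-58 + (-2)**2)/(30 - 1/7*(-4)))*(((-4 - 1*(-3)) - 3)*1 + 61) = ((-58 + 4)/(30 + 4/7))*(((-4 + 3) - 3)*1 + 61) = (-54/214/7)*((-1 - 3)*1 + 61) = (-54*7/214)*(-4*1 + 61) = -189*(-4 + 61)/107 = -189/107*57 = -10773/107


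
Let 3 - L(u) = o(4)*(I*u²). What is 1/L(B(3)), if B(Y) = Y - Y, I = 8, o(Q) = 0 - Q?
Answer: ⅓ ≈ 0.33333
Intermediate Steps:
o(Q) = -Q
B(Y) = 0
L(u) = 3 + 32*u² (L(u) = 3 - (-1*4)*8*u² = 3 - (-4)*8*u² = 3 - (-32)*u² = 3 + 32*u²)
1/L(B(3)) = 1/(3 + 32*0²) = 1/(3 + 32*0) = 1/(3 + 0) = 1/3 = ⅓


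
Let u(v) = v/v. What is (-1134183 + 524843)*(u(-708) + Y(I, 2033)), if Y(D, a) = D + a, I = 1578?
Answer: -2200936080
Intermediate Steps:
u(v) = 1
(-1134183 + 524843)*(u(-708) + Y(I, 2033)) = (-1134183 + 524843)*(1 + (1578 + 2033)) = -609340*(1 + 3611) = -609340*3612 = -2200936080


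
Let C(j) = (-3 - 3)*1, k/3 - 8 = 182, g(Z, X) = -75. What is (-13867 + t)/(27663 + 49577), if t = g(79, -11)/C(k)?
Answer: -27709/154480 ≈ -0.17937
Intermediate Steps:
k = 570 (k = 24 + 3*182 = 24 + 546 = 570)
C(j) = -6 (C(j) = -6*1 = -6)
t = 25/2 (t = -75/(-6) = -75*(-⅙) = 25/2 ≈ 12.500)
(-13867 + t)/(27663 + 49577) = (-13867 + 25/2)/(27663 + 49577) = -27709/2/77240 = -27709/2*1/77240 = -27709/154480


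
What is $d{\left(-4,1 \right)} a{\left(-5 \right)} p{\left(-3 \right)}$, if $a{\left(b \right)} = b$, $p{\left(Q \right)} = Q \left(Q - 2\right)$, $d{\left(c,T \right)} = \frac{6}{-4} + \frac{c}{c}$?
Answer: $\frac{75}{2} \approx 37.5$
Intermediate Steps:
$d{\left(c,T \right)} = - \frac{1}{2}$ ($d{\left(c,T \right)} = 6 \left(- \frac{1}{4}\right) + 1 = - \frac{3}{2} + 1 = - \frac{1}{2}$)
$p{\left(Q \right)} = Q \left(-2 + Q\right)$
$d{\left(-4,1 \right)} a{\left(-5 \right)} p{\left(-3 \right)} = \left(- \frac{1}{2}\right) \left(-5\right) \left(- 3 \left(-2 - 3\right)\right) = \frac{5 \left(\left(-3\right) \left(-5\right)\right)}{2} = \frac{5}{2} \cdot 15 = \frac{75}{2}$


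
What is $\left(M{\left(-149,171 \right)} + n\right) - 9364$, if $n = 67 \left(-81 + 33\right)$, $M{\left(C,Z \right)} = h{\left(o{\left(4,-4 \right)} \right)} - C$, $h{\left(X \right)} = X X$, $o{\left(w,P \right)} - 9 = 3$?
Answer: $-12287$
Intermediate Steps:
$o{\left(w,P \right)} = 12$ ($o{\left(w,P \right)} = 9 + 3 = 12$)
$h{\left(X \right)} = X^{2}$
$M{\left(C,Z \right)} = 144 - C$ ($M{\left(C,Z \right)} = 12^{2} - C = 144 - C$)
$n = -3216$ ($n = 67 \left(-48\right) = -3216$)
$\left(M{\left(-149,171 \right)} + n\right) - 9364 = \left(\left(144 - -149\right) - 3216\right) - 9364 = \left(\left(144 + 149\right) - 3216\right) - 9364 = \left(293 - 3216\right) - 9364 = -2923 - 9364 = -12287$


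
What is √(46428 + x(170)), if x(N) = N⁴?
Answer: 2*√208814107 ≈ 28901.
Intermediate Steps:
√(46428 + x(170)) = √(46428 + 170⁴) = √(46428 + 835210000) = √835256428 = 2*√208814107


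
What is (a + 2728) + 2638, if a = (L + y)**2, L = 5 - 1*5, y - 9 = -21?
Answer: 5510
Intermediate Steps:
y = -12 (y = 9 - 21 = -12)
L = 0 (L = 5 - 5 = 0)
a = 144 (a = (0 - 12)**2 = (-12)**2 = 144)
(a + 2728) + 2638 = (144 + 2728) + 2638 = 2872 + 2638 = 5510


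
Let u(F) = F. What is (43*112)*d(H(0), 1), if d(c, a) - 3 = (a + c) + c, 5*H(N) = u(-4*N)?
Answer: 19264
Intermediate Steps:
H(N) = -4*N/5 (H(N) = (-4*N)/5 = -4*N/5)
d(c, a) = 3 + a + 2*c (d(c, a) = 3 + ((a + c) + c) = 3 + (a + 2*c) = 3 + a + 2*c)
(43*112)*d(H(0), 1) = (43*112)*(3 + 1 + 2*(-4/5*0)) = 4816*(3 + 1 + 2*0) = 4816*(3 + 1 + 0) = 4816*4 = 19264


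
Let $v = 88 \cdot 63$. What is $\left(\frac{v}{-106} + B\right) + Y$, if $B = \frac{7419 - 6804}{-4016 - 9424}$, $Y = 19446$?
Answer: $\frac{920965763}{47488} \approx 19394.0$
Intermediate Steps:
$v = 5544$
$B = - \frac{41}{896}$ ($B = \frac{615}{-13440} = 615 \left(- \frac{1}{13440}\right) = - \frac{41}{896} \approx -0.045759$)
$\left(\frac{v}{-106} + B\right) + Y = \left(\frac{5544}{-106} - \frac{41}{896}\right) + 19446 = \left(5544 \left(- \frac{1}{106}\right) - \frac{41}{896}\right) + 19446 = \left(- \frac{2772}{53} - \frac{41}{896}\right) + 19446 = - \frac{2485885}{47488} + 19446 = \frac{920965763}{47488}$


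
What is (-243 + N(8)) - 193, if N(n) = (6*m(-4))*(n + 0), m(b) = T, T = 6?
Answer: -148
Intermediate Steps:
m(b) = 6
N(n) = 36*n (N(n) = (6*6)*(n + 0) = 36*n)
(-243 + N(8)) - 193 = (-243 + 36*8) - 193 = (-243 + 288) - 193 = 45 - 193 = -148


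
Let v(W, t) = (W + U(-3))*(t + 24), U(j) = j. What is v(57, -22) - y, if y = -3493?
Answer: 3601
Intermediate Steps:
v(W, t) = (-3 + W)*(24 + t) (v(W, t) = (W - 3)*(t + 24) = (-3 + W)*(24 + t))
v(57, -22) - y = (-72 - 3*(-22) + 24*57 + 57*(-22)) - 1*(-3493) = (-72 + 66 + 1368 - 1254) + 3493 = 108 + 3493 = 3601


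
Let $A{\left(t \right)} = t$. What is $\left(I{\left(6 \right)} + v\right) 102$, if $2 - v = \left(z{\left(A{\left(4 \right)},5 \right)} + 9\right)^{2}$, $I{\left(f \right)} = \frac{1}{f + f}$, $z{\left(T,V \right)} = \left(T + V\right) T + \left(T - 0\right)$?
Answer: $- \frac{489379}{2} \approx -2.4469 \cdot 10^{5}$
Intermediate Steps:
$z{\left(T,V \right)} = T + T \left(T + V\right)$ ($z{\left(T,V \right)} = T \left(T + V\right) + \left(T + 0\right) = T \left(T + V\right) + T = T + T \left(T + V\right)$)
$I{\left(f \right)} = \frac{1}{2 f}$
$v = -2399$ ($v = 2 - \left(4 \left(1 + 4 + 5\right) + 9\right)^{2} = 2 - \left(4 \cdot 10 + 9\right)^{2} = 2 - \left(40 + 9\right)^{2} = 2 - 49^{2} = 2 - 2401 = -2399$)
$\left(I{\left(6 \right)} + v\right) 102 = \left(\frac{1}{2 \cdot 6} - 2399\right) 102 = \left(\frac{1}{2} \cdot \frac{1}{6} - 2399\right) 102 = \left(\frac{1}{12} - 2399\right) 102 = \left(- \frac{28787}{12}\right) 102 = - \frac{489379}{2}$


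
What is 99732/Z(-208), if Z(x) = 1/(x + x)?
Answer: -41488512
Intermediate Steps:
Z(x) = 1/(2*x)
99732/Z(-208) = 99732/(((1/2)/(-208))) = 99732/(((1/2)*(-1/208))) = 99732/(-1/416) = 99732*(-416) = -41488512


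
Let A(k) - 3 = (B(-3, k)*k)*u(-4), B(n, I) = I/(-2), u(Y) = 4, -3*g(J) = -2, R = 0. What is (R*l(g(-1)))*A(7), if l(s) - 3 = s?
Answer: 0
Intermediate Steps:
g(J) = 2/3 (g(J) = -1/3*(-2) = 2/3)
l(s) = 3 + s
B(n, I) = -I/2 (B(n, I) = I*(-1/2) = -I/2)
A(k) = 3 - 2*k**2 (A(k) = 3 + ((-k/2)*k)*4 = 3 - k**2/2*4 = 3 - 2*k**2)
(R*l(g(-1)))*A(7) = (0*(3 + 2/3))*(3 - 2*7**2) = (0*(11/3))*(3 - 2*49) = 0*(3 - 98) = 0*(-95) = 0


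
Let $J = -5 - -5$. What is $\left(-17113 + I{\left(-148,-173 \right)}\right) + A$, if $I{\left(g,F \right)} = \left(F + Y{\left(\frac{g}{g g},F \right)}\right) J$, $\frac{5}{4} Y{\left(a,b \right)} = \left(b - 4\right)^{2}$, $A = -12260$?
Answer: $-29373$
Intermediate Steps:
$J = 0$ ($J = -5 + 5 = 0$)
$Y{\left(a,b \right)} = \frac{4 \left(-4 + b\right)^{2}}{5}$ ($Y{\left(a,b \right)} = \frac{4 \left(b - 4\right)^{2}}{5} = \frac{4 \left(-4 + b\right)^{2}}{5}$)
$I{\left(g,F \right)} = 0$ ($I{\left(g,F \right)} = \left(F + \frac{4 \left(-4 + F\right)^{2}}{5}\right) 0 = 0$)
$\left(-17113 + I{\left(-148,-173 \right)}\right) + A = \left(-17113 + 0\right) - 12260 = -17113 - 12260 = -29373$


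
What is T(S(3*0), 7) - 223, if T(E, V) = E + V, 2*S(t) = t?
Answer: -216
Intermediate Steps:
S(t) = t/2
T(S(3*0), 7) - 223 = ((3*0)/2 + 7) - 223 = ((1/2)*0 + 7) - 223 = (0 + 7) - 223 = 7 - 223 = -216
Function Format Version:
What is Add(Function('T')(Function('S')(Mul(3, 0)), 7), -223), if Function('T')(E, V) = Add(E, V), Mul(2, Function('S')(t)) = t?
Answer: -216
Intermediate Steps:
Function('S')(t) = Mul(Rational(1, 2), t)
Add(Function('T')(Function('S')(Mul(3, 0)), 7), -223) = Add(Add(Mul(Rational(1, 2), Mul(3, 0)), 7), -223) = Add(Add(Mul(Rational(1, 2), 0), 7), -223) = Add(Add(0, 7), -223) = Add(7, -223) = -216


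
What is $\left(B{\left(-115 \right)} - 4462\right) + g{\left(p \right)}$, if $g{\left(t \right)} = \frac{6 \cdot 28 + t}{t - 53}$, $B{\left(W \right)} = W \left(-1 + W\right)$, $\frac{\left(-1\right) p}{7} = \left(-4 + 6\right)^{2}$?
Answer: $\frac{718978}{81} \approx 8876.3$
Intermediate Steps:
$p = -28$ ($p = - 7 \left(-4 + 6\right)^{2} = - 7 \cdot 2^{2} = \left(-7\right) 4 = -28$)
$g{\left(t \right)} = \frac{168 + t}{-53 + t}$
$\left(B{\left(-115 \right)} - 4462\right) + g{\left(p \right)} = \left(- 115 \left(-1 - 115\right) - 4462\right) + \frac{168 - 28}{-53 - 28} = \left(\left(-115\right) \left(-116\right) - 4462\right) + \frac{1}{-81} \cdot 140 = \left(13340 - 4462\right) - \frac{140}{81} = 8878 - \frac{140}{81} = \frac{718978}{81}$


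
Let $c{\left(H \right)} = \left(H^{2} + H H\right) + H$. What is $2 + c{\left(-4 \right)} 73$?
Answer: $2046$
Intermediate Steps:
$c{\left(H \right)} = H + 2 H^{2}$ ($c{\left(H \right)} = \left(H^{2} + H^{2}\right) + H = 2 H^{2} + H = H + 2 H^{2}$)
$2 + c{\left(-4 \right)} 73 = 2 + - 4 \left(1 + 2 \left(-4\right)\right) 73 = 2 + - 4 \left(1 - 8\right) 73 = 2 + \left(-4\right) \left(-7\right) 73 = 2 + 28 \cdot 73 = 2 + 2044 = 2046$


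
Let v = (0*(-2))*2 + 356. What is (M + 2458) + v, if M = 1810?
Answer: 4624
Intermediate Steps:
v = 356 (v = 0*2 + 356 = 0 + 356 = 356)
(M + 2458) + v = (1810 + 2458) + 356 = 4268 + 356 = 4624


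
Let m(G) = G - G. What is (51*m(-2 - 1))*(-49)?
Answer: 0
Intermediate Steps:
m(G) = 0
(51*m(-2 - 1))*(-49) = (51*0)*(-49) = 0*(-49) = 0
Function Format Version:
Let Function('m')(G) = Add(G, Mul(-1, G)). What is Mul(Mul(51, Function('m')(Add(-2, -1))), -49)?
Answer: 0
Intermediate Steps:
Function('m')(G) = 0
Mul(Mul(51, Function('m')(Add(-2, -1))), -49) = Mul(Mul(51, 0), -49) = Mul(0, -49) = 0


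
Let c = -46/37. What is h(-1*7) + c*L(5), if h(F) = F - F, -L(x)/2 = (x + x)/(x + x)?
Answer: 92/37 ≈ 2.4865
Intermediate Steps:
c = -46/37 (c = -46*1/37 = -46/37 ≈ -1.2432)
L(x) = -2 (L(x) = -2*(x + x)/(x + x) = -2*2*x/(2*x) = -2*2*x*1/(2*x) = -2*1 = -2)
h(F) = 0
h(-1*7) + c*L(5) = 0 - 46/37*(-2) = 0 + 92/37 = 92/37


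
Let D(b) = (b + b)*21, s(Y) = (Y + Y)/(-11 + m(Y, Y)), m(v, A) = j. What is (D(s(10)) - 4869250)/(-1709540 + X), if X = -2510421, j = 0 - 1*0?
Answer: 53562590/46419571 ≈ 1.1539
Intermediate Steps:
j = 0 (j = 0 + 0 = 0)
m(v, A) = 0
s(Y) = -2*Y/11 (s(Y) = (Y + Y)/(-11 + 0) = (2*Y)/(-11) = (2*Y)*(-1/11) = -2*Y/11)
D(b) = 42*b (D(b) = (2*b)*21 = 42*b)
(D(s(10)) - 4869250)/(-1709540 + X) = (42*(-2/11*10) - 4869250)/(-1709540 - 2510421) = (42*(-20/11) - 4869250)/(-4219961) = (-840/11 - 4869250)*(-1/4219961) = -53562590/11*(-1/4219961) = 53562590/46419571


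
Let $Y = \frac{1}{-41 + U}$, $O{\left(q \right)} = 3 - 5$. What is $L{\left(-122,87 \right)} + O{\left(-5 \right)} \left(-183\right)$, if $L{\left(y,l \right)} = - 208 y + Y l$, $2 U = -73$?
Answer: $\frac{3989836}{155} \approx 25741.0$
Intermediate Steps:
$O{\left(q \right)} = -2$
$U = - \frac{73}{2}$ ($U = \frac{1}{2} \left(-73\right) = - \frac{73}{2} \approx -36.5$)
$Y = - \frac{2}{155}$ ($Y = \frac{1}{-41 - \frac{73}{2}} = \frac{1}{- \frac{155}{2}} = - \frac{2}{155} \approx -0.012903$)
$L{\left(y,l \right)} = - 208 y - \frac{2 l}{155}$
$L{\left(-122,87 \right)} + O{\left(-5 \right)} \left(-183\right) = \left(\left(-208\right) \left(-122\right) - \frac{174}{155}\right) - -366 = \left(25376 - \frac{174}{155}\right) + 366 = \frac{3933106}{155} + 366 = \frac{3989836}{155}$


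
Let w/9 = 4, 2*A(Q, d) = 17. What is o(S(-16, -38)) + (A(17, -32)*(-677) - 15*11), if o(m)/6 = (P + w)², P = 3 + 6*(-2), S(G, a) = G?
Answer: -3091/2 ≈ -1545.5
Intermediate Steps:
A(Q, d) = 17/2 (A(Q, d) = (½)*17 = 17/2)
P = -9 (P = 3 - 12 = -9)
w = 36 (w = 9*4 = 36)
o(m) = 4374 (o(m) = 6*(-9 + 36)² = 6*27² = 6*729 = 4374)
o(S(-16, -38)) + (A(17, -32)*(-677) - 15*11) = 4374 + ((17/2)*(-677) - 15*11) = 4374 + (-11509/2 - 165) = 4374 - 11839/2 = -3091/2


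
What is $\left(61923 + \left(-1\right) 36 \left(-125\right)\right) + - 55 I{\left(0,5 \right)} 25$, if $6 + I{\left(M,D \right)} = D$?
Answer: $67798$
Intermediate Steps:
$I{\left(M,D \right)} = -6 + D$
$\left(61923 + \left(-1\right) 36 \left(-125\right)\right) + - 55 I{\left(0,5 \right)} 25 = \left(61923 + \left(-1\right) 36 \left(-125\right)\right) + - 55 \left(-6 + 5\right) 25 = \left(61923 - -4500\right) + \left(-55\right) \left(-1\right) 25 = \left(61923 + 4500\right) + 55 \cdot 25 = 66423 + 1375 = 67798$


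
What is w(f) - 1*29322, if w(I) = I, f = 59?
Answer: -29263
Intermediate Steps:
w(f) - 1*29322 = 59 - 1*29322 = 59 - 29322 = -29263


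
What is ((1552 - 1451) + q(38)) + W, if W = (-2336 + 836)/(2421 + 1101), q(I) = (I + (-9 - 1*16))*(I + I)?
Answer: 638993/587 ≈ 1088.6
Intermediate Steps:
q(I) = 2*I*(-25 + I) (q(I) = (I + (-9 - 16))*(2*I) = (I - 25)*(2*I) = (-25 + I)*(2*I) = 2*I*(-25 + I))
W = -250/587 (W = -1500/3522 = -1500*1/3522 = -250/587 ≈ -0.42589)
((1552 - 1451) + q(38)) + W = ((1552 - 1451) + 2*38*(-25 + 38)) - 250/587 = (101 + 2*38*13) - 250/587 = (101 + 988) - 250/587 = 1089 - 250/587 = 638993/587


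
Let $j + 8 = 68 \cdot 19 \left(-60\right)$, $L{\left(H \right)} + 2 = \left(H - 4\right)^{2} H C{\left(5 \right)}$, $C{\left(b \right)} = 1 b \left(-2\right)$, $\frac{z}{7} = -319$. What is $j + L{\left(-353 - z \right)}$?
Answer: $-66164346330$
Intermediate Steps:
$z = -2233$ ($z = 7 \left(-319\right) = -2233$)
$C{\left(b \right)} = - 2 b$ ($C{\left(b \right)} = b \left(-2\right) = - 2 b$)
$L{\left(H \right)} = -2 - 10 H \left(-4 + H\right)^{2}$ ($L{\left(H \right)} = -2 + \left(H - 4\right)^{2} H \left(\left(-2\right) 5\right) = -2 + \left(-4 + H\right)^{2} H \left(-10\right) = -2 + H \left(-4 + H\right)^{2} \left(-10\right) = -2 - 10 H \left(-4 + H\right)^{2}$)
$j = -77528$ ($j = -8 + 68 \cdot 19 \left(-60\right) = -8 + 1292 \left(-60\right) = -8 - 77520 = -77528$)
$j + L{\left(-353 - z \right)} = -77528 - \left(2 + 10 \left(-353 - -2233\right) \left(-4 - -1880\right)^{2}\right) = -77528 - \left(2 + 10 \left(-353 + 2233\right) \left(-4 + \left(-353 + 2233\right)\right)^{2}\right) = -77528 - \left(2 + 18800 \left(-4 + 1880\right)^{2}\right) = -77528 - \left(2 + 18800 \cdot 1876^{2}\right) = -77528 - \left(2 + 18800 \cdot 3519376\right) = -77528 - 66164268802 = -66164346330$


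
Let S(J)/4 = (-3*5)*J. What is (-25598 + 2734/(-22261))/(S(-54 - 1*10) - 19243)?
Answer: 569839812/342886183 ≈ 1.6619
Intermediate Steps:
S(J) = -60*J (S(J) = 4*((-3*5)*J) = 4*(-15*J) = -60*J)
(-25598 + 2734/(-22261))/(S(-54 - 1*10) - 19243) = (-25598 + 2734/(-22261))/(-60*(-54 - 1*10) - 19243) = (-25598 + 2734*(-1/22261))/(-60*(-54 - 10) - 19243) = (-25598 - 2734/22261)/(-60*(-64) - 19243) = -569839812/(22261*(3840 - 19243)) = -569839812/22261/(-15403) = -569839812/22261*(-1/15403) = 569839812/342886183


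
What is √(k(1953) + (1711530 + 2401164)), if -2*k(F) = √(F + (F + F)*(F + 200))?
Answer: √(16450776 - 6*√934619)/2 ≈ 2027.6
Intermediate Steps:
k(F) = -√(F + 2*F*(200 + F))/2 (k(F) = -√(F + (F + F)*(F + 200))/2 = -√(F + (2*F)*(200 + F))/2 = -√(F + 2*F*(200 + F))/2)
√(k(1953) + (1711530 + 2401164)) = √(-3*√217*√(401 + 2*1953)/2 + (1711530 + 2401164)) = √(-3*√217*√(401 + 3906)/2 + 4112694) = √(-3*√934619/2 + 4112694) = √(4112694 - 3*√934619/2)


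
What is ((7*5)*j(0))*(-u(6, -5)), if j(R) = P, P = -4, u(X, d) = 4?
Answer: 560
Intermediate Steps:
j(R) = -4
((7*5)*j(0))*(-u(6, -5)) = ((7*5)*(-4))*(-1*4) = (35*(-4))*(-4) = -140*(-4) = 560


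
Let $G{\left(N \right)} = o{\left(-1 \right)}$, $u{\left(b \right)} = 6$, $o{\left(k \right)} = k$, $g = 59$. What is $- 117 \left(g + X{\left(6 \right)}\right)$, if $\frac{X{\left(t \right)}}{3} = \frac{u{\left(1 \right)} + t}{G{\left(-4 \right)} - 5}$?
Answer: $-6201$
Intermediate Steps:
$G{\left(N \right)} = -1$
$X{\left(t \right)} = -3 - \frac{t}{2}$ ($X{\left(t \right)} = 3 \frac{6 + t}{-1 - 5} = 3 \frac{6 + t}{-6} = 3 \left(6 + t\right) \left(- \frac{1}{6}\right) = 3 \left(-1 - \frac{t}{6}\right) = -3 - \frac{t}{2}$)
$- 117 \left(g + X{\left(6 \right)}\right) = - 117 \left(59 - 6\right) = \left(-117\right) 53 = -6201$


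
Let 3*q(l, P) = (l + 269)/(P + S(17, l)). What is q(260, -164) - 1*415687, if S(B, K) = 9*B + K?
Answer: -310517660/747 ≈ -4.1569e+5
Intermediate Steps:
S(B, K) = K + 9*B
q(l, P) = (269 + l)/(3*(153 + P + l)) (q(l, P) = ((l + 269)/(P + (l + 9*17)))/3 = ((269 + l)/(P + (l + 153)))/3 = ((269 + l)/(P + (153 + l)))/3 = ((269 + l)/(153 + P + l))/3 = (269 + l)/(3*(153 + P + l)))
q(260, -164) - 1*415687 = (269 + 260)/(3*(153 - 164 + 260)) - 1*415687 = (⅓)*529/249 - 415687 = (⅓)*(1/249)*529 - 415687 = 529/747 - 415687 = -310517660/747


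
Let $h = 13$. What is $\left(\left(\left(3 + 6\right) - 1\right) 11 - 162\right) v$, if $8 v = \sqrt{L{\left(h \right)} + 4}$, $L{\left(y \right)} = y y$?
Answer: $- \frac{37 \sqrt{173}}{4} \approx -121.66$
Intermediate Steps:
$L{\left(y \right)} = y^{2}$
$v = \frac{\sqrt{173}}{8}$ ($v = \frac{\sqrt{13^{2} + 4}}{8} = \frac{\sqrt{169 + 4}}{8} = \frac{\sqrt{173}}{8} \approx 1.6441$)
$\left(\left(\left(3 + 6\right) - 1\right) 11 - 162\right) v = \left(\left(\left(3 + 6\right) - 1\right) 11 - 162\right) \frac{\sqrt{173}}{8} = \left(\left(9 - 1\right) 11 - 162\right) \frac{\sqrt{173}}{8} = \left(8 \cdot 11 - 162\right) \frac{\sqrt{173}}{8} = \left(88 - 162\right) \frac{\sqrt{173}}{8} = - 74 \frac{\sqrt{173}}{8} = - \frac{37 \sqrt{173}}{4}$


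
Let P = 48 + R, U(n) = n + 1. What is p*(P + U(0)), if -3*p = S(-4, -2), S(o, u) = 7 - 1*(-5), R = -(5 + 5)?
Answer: -156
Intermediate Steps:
U(n) = 1 + n
R = -10 (R = -1*10 = -10)
P = 38 (P = 48 - 10 = 38)
S(o, u) = 12 (S(o, u) = 7 + 5 = 12)
p = -4 (p = -⅓*12 = -4)
p*(P + U(0)) = -4*(38 + (1 + 0)) = -4*(38 + 1) = -4*39 = -156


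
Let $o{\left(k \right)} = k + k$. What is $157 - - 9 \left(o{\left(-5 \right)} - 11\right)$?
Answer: $-32$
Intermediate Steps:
$o{\left(k \right)} = 2 k$
$157 - - 9 \left(o{\left(-5 \right)} - 11\right) = 157 - - 9 \left(2 \left(-5\right) - 11\right) = 157 - - 9 \left(-10 - 11\right) = 157 - \left(-9\right) \left(-21\right) = 157 - 189 = -32$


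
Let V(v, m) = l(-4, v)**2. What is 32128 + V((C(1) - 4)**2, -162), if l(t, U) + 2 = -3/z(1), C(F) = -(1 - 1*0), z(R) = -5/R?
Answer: 803249/25 ≈ 32130.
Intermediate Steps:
C(F) = -1 (C(F) = -(1 + 0) = -1*1 = -1)
l(t, U) = -7/5 (l(t, U) = -2 - 3/((-5/1)) = -2 - 3/((-5*1)) = -2 - 3/(-5) = -2 - 3*(-1/5) = -2 + 3/5 = -7/5)
V(v, m) = 49/25 (V(v, m) = (-7/5)**2 = 49/25)
32128 + V((C(1) - 4)**2, -162) = 32128 + 49/25 = 803249/25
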